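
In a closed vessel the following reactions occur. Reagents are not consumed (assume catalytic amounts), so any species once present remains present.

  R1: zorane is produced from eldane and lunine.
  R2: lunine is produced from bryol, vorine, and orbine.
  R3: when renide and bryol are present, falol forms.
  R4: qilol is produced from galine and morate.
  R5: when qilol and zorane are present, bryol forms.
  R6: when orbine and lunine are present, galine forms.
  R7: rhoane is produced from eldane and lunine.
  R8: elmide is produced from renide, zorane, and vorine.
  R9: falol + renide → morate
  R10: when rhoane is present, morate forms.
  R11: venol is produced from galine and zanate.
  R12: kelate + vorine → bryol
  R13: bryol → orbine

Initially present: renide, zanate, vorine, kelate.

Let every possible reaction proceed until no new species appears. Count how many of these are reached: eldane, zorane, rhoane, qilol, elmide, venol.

2

kelate and vorine present → bryol forms (R12).
bryol present → orbine forms (R13).
renide and bryol present → falol forms (R3).
falol and renide present → morate forms (R9).
bryol, vorine, and orbine present → lunine forms (R2).
orbine and lunine present → galine forms (R6).
galine and morate present → qilol forms (R4).
galine and zanate present → venol forms (R11).
No rule produces eldane, and it is not given.
zorane would need eldane and lunine (R1), but eldane never forms.
rhoane would need eldane and lunine (R7), but eldane never forms.
qilol: reached.
elmide would need renide, zorane, and vorine (R8), but zorane never forms.
venol: reached.
Reached: qilol and venol — 2 of the 6.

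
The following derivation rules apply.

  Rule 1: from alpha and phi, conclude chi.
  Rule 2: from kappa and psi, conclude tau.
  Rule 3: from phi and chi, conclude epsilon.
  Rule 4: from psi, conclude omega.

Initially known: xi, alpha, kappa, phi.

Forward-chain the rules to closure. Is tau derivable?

No

tau would need kappa and psi (Rule 2), but psi is never established.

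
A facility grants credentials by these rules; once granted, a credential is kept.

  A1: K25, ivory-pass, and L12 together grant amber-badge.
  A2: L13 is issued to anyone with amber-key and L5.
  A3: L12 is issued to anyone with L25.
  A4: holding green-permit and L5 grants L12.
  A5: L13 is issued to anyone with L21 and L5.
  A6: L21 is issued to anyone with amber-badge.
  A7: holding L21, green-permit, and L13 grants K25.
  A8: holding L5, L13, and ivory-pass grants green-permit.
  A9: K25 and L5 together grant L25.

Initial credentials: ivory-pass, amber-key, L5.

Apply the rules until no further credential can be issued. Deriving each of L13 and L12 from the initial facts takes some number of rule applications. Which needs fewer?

L13

L13: Holding amber-key and L5 grants L13 (A2). [1 rule application]
L12: Holding amber-key and L5 grants L13 (A2). Holding L5, L13, and ivory-pass grants green-permit (A8). Holding green-permit and L5 grants L12 (A4). [3 rule applications]
L13 needs fewer.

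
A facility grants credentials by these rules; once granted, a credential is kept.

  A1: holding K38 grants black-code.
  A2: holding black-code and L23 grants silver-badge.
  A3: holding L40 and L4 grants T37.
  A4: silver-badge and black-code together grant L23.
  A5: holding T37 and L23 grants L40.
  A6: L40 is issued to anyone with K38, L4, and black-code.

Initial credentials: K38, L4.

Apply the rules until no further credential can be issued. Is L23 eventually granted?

No

L23 would need silver-badge and black-code (A4), but silver-badge is never granted.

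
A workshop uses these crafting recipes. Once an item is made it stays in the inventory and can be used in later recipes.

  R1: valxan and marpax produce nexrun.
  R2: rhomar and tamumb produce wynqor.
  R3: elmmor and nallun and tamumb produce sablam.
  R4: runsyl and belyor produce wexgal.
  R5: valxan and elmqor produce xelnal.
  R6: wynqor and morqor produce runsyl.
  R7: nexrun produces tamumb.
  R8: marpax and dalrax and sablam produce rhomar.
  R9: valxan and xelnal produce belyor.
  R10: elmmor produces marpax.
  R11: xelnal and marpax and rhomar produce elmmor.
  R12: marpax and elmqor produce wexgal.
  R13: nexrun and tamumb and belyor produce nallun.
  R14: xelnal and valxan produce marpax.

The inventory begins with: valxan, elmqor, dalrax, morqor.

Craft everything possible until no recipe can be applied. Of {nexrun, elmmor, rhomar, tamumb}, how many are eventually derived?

valxan and elmqor → xelnal (R5).
Using R14, xelnal and valxan make marpax.
valxan and marpax → nexrun (R1).
Using R7, nexrun makes tamumb.
nexrun: reached.
elmmor would need xelnal, marpax, and rhomar (R11), but rhomar is never obtained.
rhomar would need marpax, dalrax, and sablam (R8), but sablam is never obtained.
tamumb: reached.
Reached: nexrun and tamumb — 2 of the 4.

2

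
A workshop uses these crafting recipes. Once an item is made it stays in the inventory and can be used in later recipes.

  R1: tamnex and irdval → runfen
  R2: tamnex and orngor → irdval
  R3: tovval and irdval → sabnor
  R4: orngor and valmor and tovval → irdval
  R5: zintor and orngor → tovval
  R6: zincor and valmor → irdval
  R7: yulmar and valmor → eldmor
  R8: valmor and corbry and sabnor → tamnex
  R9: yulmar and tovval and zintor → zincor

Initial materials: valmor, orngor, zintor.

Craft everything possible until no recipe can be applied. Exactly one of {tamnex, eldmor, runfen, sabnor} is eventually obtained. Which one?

sabnor

zintor and orngor → tovval (R5).
Using R4, orngor, valmor, and tovval make irdval.
Using R3, tovval and irdval make sabnor.
runfen would need tamnex and irdval (R1), but tamnex is never obtained. tamnex would need valmor, corbry, and sabnor (R8), but corbry is never obtained. eldmor would need yulmar and valmor (R7), but yulmar is never obtained.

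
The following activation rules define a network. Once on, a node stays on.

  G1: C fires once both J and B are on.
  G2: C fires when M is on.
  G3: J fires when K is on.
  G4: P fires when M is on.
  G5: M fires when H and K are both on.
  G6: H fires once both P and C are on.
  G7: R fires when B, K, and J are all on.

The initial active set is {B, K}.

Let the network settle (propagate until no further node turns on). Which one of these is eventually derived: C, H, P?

C

K is on, so J fires (G3).
G1: J and B on → C on.
P would need M (G4), but M never turns on. H would need P and C (G6), but P never turns on.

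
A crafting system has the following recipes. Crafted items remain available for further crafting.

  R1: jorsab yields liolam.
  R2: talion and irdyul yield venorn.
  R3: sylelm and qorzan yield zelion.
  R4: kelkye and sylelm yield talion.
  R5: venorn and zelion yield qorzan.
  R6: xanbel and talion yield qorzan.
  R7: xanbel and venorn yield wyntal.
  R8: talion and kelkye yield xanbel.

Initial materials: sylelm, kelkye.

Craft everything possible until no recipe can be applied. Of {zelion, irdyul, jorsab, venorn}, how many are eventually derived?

1

kelkye and sylelm → talion (R4).
talion and kelkye → xanbel (R8).
Using R6, xanbel and talion make qorzan.
Using R3, sylelm and qorzan make zelion.
zelion: reached.
No rule produces irdyul, and it is not given.
No rule produces jorsab, and it is not given.
venorn would need talion and irdyul (R2), but irdyul is never obtained.
Reached: zelion — 1 of the 4.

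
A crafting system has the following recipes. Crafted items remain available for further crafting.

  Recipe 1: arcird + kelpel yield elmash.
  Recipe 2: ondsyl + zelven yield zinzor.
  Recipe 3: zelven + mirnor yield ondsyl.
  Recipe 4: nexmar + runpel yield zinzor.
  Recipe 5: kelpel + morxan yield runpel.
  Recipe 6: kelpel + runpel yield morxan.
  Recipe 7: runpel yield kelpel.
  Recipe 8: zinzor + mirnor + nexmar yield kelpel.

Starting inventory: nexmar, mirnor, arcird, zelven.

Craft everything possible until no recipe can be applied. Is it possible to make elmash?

zelven + mirnor → ondsyl (Recipe 3).
Using Recipe 2, ondsyl and zelven make zinzor.
Using Recipe 8, zinzor, mirnor, and nexmar make kelpel.
Using Recipe 1, arcird and kelpel make elmash.

Yes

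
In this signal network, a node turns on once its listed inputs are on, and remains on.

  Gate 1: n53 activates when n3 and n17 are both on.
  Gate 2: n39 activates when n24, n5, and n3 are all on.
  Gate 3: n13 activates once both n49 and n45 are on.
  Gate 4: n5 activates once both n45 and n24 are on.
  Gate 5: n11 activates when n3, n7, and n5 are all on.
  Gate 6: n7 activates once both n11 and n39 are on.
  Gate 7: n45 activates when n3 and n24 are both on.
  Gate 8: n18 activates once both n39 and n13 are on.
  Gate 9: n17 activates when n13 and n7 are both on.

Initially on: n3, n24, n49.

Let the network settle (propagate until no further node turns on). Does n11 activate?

n11 would need n3, n7, and n5 (Gate 5), but n7 never turns on.

No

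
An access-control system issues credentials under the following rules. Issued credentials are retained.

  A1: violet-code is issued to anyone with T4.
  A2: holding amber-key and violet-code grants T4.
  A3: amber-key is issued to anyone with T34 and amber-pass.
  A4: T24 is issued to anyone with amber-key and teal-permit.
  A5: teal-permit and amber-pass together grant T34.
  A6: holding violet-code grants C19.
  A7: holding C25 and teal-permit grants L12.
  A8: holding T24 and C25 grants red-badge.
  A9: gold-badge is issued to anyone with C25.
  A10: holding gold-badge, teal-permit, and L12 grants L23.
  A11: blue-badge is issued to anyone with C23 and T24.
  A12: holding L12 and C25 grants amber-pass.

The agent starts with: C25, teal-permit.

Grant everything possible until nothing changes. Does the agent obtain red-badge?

Holding C25 and teal-permit grants L12 (A7).
Holding L12 and C25 grants amber-pass (A12).
Holding teal-permit and amber-pass grants T34 (A5).
Holding T34 and amber-pass grants amber-key (A3).
Holding amber-key and teal-permit grants T24 (A4).
Holding T24 and C25 grants red-badge (A8).

Yes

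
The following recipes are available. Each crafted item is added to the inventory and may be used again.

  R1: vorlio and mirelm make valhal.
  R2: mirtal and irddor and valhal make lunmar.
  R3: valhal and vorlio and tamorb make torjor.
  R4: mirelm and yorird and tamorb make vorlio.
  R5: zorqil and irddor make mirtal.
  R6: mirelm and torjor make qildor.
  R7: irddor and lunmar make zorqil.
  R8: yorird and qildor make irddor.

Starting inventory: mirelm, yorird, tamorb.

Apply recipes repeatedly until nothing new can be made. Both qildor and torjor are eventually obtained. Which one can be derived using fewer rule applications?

torjor: Using R4, mirelm, yorird, and tamorb make vorlio. vorlio and mirelm → valhal (R1). Using R3, valhal, vorlio, and tamorb make torjor. [3 rule applications]
qildor: mirelm and yorird and tamorb → vorlio (R4). vorlio and mirelm → valhal (R1). Using R3, valhal, vorlio, and tamorb make torjor. mirelm and torjor → qildor (R6). [4 rule applications]
torjor needs fewer.

torjor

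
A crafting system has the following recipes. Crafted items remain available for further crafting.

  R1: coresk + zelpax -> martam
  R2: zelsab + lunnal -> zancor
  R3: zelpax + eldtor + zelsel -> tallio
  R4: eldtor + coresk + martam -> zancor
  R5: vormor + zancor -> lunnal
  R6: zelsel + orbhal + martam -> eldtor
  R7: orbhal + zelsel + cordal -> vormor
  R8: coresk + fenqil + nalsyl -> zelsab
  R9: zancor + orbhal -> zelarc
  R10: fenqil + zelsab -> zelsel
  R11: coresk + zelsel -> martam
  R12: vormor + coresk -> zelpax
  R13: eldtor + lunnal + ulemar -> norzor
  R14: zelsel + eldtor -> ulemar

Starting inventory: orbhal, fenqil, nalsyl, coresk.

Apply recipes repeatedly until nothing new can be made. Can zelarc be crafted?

coresk + fenqil + nalsyl -> zelsab (R8).
fenqil + zelsab -> zelsel (R10).
coresk + zelsel -> martam (R11).
Using R6, zelsel, orbhal, and martam make eldtor.
Using R4, eldtor, coresk, and martam make zancor.
zancor + orbhal -> zelarc (R9).

Yes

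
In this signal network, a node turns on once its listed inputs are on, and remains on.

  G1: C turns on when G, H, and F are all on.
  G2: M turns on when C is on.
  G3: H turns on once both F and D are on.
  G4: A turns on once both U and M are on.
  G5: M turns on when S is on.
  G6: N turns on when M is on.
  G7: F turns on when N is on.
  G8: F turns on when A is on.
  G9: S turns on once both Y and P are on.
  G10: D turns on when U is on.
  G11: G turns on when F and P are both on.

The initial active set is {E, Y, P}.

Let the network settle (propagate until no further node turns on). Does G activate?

G9: Y and P on → S on.
G5: S on → M on.
G6: M on → N on.
N is on, so F turns on (G7).
F and P are on, so G turns on (G11).

Yes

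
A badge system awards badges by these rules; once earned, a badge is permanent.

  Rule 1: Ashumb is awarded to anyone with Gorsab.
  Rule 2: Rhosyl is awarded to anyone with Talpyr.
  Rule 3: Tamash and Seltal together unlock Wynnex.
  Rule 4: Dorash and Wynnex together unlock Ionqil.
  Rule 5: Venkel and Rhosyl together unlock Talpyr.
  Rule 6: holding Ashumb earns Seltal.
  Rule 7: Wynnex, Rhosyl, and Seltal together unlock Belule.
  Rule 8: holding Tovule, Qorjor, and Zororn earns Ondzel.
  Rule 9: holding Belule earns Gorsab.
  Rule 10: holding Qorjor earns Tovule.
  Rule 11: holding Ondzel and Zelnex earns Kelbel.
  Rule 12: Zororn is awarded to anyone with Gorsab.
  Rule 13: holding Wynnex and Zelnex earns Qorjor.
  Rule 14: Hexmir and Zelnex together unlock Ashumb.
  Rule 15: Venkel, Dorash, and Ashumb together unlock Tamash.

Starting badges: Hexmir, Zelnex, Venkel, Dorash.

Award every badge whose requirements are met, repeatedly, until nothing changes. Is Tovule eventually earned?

With Hexmir and Zelnex, Ashumb is earned (Rule 14).
With Venkel, Dorash, and Ashumb, Tamash is earned (Rule 15).
With Ashumb, Seltal is earned (Rule 6).
With Tamash and Seltal, Wynnex is earned (Rule 3).
With Wynnex and Zelnex, Qorjor is earned (Rule 13).
With Qorjor, Tovule is earned (Rule 10).

Yes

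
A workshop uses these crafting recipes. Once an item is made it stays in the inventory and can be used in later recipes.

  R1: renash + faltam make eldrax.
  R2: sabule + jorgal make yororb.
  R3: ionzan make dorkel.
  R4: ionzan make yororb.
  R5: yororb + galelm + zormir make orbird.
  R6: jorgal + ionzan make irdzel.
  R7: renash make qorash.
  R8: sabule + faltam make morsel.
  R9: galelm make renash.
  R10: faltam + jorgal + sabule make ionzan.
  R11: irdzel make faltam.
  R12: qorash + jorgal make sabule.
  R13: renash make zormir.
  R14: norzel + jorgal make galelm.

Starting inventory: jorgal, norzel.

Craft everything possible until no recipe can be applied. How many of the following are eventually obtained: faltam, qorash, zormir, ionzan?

2

norzel + jorgal → galelm (R14).
Using R9, galelm makes renash.
Using R13, renash makes zormir.
Using R7, renash makes qorash.
faltam would need irdzel (R11), but irdzel is never obtained.
qorash: reached.
zormir: reached.
ionzan would need faltam, jorgal, and sabule (R10), but faltam is never obtained.
Reached: qorash and zormir — 2 of the 4.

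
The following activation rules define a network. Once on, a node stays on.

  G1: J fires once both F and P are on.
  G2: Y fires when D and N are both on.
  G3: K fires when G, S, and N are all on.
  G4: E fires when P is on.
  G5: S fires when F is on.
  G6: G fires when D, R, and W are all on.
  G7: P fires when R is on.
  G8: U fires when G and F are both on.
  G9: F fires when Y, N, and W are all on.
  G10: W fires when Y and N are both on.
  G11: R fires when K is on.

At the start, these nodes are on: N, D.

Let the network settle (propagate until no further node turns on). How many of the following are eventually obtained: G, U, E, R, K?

G would need D, R, and W (G6), but R never turns on.
U would need G and F (G8), but G never turns on.
E would need P (G4), but P never turns on.
R would need K (G11), but K never turns on.
K would need G, S, and N (G3), but G never turns on.
None of the 5 are reached.

0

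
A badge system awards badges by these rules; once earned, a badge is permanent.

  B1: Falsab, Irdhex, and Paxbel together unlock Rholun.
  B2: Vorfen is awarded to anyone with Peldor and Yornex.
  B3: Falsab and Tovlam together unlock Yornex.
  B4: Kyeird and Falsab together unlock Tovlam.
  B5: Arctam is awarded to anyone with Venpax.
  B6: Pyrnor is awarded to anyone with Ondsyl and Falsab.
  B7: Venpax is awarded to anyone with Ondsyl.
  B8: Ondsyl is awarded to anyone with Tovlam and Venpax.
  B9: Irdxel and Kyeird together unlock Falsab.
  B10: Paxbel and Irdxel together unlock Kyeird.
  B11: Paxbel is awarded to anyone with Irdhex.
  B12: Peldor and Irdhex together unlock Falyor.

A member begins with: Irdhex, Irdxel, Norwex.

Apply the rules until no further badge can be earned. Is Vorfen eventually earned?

No

Vorfen would need Peldor and Yornex (B2), but Peldor is never earned.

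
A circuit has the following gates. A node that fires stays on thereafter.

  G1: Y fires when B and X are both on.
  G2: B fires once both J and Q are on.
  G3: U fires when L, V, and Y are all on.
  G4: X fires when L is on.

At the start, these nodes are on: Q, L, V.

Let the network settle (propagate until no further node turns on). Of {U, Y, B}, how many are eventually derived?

0

U would need L, V, and Y (G3), but Y never turns on.
Y would need B and X (G1), but B never turns on.
B would need J and Q (G2), but J never turns on.
None of the 3 are reached.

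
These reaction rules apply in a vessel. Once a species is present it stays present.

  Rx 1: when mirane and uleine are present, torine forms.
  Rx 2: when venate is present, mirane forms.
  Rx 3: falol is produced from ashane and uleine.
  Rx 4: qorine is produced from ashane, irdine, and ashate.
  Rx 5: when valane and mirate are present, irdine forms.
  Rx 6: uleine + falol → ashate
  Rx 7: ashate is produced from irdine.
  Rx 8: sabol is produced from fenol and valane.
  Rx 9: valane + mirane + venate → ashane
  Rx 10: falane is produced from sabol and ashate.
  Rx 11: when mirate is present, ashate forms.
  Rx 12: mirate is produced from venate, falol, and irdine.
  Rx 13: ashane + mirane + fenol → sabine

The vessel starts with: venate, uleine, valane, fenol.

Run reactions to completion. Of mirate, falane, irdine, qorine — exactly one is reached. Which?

fenol and valane present → sabol forms (Rx 8).
venate present → mirane forms (Rx 2).
valane, mirane, and venate present → ashane forms (Rx 9).
ashane and uleine present → falol forms (Rx 3).
uleine and falol present → ashate forms (Rx 6).
sabol and ashate present → falane forms (Rx 10).
mirate would need venate, falol, and irdine (Rx 12), but irdine never forms. irdine would need valane and mirate (Rx 5), but mirate never forms. qorine would need ashane, irdine, and ashate (Rx 4), but irdine never forms.

falane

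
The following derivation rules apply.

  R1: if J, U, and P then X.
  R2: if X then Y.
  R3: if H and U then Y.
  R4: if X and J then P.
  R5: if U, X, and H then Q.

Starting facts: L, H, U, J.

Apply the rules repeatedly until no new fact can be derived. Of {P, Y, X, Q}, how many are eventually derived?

1

H and U hold, so Y follows (R3).
P would need X and J (R4), but X is never established.
Y: reached.
X would need J, U, and P (R1), but P is never established.
Q would need U, X, and H (R5), but X is never established.
Reached: Y — 1 of the 4.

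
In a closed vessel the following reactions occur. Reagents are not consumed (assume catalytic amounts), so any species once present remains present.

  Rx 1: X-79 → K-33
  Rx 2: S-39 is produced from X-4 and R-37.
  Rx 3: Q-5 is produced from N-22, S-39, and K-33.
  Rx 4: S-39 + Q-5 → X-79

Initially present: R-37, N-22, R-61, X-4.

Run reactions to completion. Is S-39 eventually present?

Yes

X-4 and R-37 present → S-39 forms (Rx 2).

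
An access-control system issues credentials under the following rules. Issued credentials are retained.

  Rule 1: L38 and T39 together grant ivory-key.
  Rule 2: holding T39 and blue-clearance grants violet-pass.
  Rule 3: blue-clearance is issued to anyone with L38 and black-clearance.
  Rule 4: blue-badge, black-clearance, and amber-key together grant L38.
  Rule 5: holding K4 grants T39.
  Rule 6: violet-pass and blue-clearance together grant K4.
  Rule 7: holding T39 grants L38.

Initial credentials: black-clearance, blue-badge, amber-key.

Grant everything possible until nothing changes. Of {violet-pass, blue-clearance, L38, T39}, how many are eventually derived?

2

Holding blue-badge, black-clearance, and amber-key grants L38 (Rule 4).
Holding L38 and black-clearance grants blue-clearance (Rule 3).
violet-pass would need T39 and blue-clearance (Rule 2), but T39 is never granted.
blue-clearance: reached.
L38: reached.
T39 would need K4 (Rule 5), but K4 is never granted.
Reached: blue-clearance and L38 — 2 of the 4.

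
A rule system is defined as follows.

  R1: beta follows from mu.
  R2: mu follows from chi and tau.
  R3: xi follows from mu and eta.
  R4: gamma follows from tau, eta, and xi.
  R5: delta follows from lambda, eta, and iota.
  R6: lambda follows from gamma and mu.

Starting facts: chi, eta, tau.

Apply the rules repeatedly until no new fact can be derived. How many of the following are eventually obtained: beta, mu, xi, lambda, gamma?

From chi and tau, R2 gives mu.
From mu and eta, R3 gives xi.
From mu, R1 gives beta.
From tau, eta, and xi, R4 gives gamma.
From gamma and mu, R6 gives lambda.
beta: reached.
mu: reached.
xi: reached.
lambda: reached.
gamma: reached.
All 5 are reached.

5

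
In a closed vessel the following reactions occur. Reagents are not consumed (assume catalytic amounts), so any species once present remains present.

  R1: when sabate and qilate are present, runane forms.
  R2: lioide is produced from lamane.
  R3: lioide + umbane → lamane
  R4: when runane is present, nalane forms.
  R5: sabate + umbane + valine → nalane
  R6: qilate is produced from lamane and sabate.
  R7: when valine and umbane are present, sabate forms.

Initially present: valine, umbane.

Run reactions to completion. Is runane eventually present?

runane would need sabate and qilate (R1), but qilate never forms.

No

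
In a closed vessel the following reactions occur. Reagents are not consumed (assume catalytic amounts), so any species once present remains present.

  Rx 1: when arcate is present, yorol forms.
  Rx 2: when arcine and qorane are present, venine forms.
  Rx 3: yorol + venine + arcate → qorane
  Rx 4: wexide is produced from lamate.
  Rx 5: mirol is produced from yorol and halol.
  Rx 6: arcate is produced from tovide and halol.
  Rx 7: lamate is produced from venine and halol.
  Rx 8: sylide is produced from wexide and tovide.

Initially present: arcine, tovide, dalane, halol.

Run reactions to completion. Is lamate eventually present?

lamate would need venine and halol (Rx 7), but venine never forms.

No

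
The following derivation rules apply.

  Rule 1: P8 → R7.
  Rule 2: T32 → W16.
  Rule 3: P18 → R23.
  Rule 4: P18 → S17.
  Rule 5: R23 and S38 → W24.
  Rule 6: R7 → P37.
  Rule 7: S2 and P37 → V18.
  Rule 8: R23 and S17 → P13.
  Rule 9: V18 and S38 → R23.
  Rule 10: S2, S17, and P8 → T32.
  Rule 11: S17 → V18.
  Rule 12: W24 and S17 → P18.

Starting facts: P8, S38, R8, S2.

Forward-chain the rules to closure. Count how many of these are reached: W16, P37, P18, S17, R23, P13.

P8 holds, so R7 follows (Rule 1).
From R7, Rule 6 gives P37.
S2 and P37 hold, so V18 follows (Rule 7).
V18 and S38 hold, so R23 follows (Rule 9).
W16 would need T32 (Rule 2), but T32 is never established.
P37: reached.
P18 would need W24 and S17 (Rule 12), but S17 is never established.
S17 would need P18 (Rule 4), but P18 is never established.
R23: reached.
P13 would need R23 and S17 (Rule 8), but S17 is never established.
Reached: P37 and R23 — 2 of the 6.

2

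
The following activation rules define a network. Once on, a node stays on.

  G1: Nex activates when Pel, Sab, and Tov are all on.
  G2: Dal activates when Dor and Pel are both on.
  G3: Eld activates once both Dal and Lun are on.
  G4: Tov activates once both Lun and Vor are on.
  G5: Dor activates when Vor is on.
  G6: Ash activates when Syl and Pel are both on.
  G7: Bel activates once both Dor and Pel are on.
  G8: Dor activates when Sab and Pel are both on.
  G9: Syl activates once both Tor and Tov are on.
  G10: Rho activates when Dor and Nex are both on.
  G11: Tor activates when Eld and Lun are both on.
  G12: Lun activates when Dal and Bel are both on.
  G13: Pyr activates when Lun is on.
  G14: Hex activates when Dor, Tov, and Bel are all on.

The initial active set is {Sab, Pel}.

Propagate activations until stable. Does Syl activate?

Syl would need Tor and Tov (G9), but Tov never turns on.

No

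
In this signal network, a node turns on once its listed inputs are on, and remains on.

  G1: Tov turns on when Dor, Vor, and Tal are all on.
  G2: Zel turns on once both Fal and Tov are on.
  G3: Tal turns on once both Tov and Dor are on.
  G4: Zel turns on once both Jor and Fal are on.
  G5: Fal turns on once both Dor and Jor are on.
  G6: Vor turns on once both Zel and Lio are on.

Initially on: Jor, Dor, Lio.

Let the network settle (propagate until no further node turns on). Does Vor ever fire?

Yes

G5: Dor and Jor on → Fal on.
Jor and Fal are on, so Zel turns on (G4).
Zel and Lio are on, so Vor turns on (G6).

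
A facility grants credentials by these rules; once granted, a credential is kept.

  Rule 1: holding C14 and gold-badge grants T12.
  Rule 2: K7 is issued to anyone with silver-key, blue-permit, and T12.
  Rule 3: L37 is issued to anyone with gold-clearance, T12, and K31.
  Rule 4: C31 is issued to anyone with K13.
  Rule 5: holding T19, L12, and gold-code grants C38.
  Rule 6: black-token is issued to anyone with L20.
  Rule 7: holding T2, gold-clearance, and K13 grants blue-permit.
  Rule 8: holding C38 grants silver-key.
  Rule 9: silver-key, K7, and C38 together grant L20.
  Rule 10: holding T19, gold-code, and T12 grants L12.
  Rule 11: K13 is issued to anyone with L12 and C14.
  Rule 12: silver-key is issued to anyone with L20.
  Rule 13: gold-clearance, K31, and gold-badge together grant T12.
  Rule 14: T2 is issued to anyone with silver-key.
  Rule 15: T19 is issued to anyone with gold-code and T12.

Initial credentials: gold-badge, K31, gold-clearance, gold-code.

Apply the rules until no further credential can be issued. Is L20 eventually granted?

L20 would need silver-key, K7, and C38 (Rule 9), but K7 is never granted.

No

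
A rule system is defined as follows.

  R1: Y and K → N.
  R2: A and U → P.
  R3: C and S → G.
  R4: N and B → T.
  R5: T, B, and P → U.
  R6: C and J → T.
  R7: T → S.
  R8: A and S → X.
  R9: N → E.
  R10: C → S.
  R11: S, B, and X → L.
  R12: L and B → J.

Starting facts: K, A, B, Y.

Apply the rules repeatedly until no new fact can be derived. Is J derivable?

Y and K hold, so N follows (R1).
N and B hold, so T follows (R4).
From T, R7 gives S.
A and S hold, so X follows (R8).
S, B, and X hold, so L follows (R11).
From L and B, R12 gives J.

Yes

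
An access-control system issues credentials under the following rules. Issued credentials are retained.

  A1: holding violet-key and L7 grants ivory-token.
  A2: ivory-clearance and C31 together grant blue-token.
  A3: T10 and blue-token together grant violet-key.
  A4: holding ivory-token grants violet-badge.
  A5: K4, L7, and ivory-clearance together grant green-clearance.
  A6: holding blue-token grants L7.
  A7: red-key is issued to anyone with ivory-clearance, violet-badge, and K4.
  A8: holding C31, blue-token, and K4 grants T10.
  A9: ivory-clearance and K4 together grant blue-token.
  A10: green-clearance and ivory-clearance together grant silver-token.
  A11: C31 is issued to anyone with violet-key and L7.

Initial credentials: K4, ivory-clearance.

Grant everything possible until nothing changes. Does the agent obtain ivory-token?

ivory-token would need violet-key and L7 (A1), but violet-key is never granted.

No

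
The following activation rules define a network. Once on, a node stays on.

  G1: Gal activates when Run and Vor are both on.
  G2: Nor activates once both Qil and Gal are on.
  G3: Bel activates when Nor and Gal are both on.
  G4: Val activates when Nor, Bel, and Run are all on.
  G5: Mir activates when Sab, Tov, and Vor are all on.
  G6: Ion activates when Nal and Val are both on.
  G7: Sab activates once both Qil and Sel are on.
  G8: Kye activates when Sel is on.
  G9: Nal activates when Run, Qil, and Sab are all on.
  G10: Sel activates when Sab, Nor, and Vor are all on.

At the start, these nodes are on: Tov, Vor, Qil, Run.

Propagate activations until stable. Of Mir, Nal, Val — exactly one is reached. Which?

Val

G1: Run and Vor on → Gal on.
G2: Qil and Gal on → Nor on.
Nor and Gal are on, so Bel activates (G3).
Nor, Bel, and Run are on, so Val activates (G4).
Nal would need Run, Qil, and Sab (G9), but Sab never turns on. Mir would need Sab, Tov, and Vor (G5), but Sab never turns on.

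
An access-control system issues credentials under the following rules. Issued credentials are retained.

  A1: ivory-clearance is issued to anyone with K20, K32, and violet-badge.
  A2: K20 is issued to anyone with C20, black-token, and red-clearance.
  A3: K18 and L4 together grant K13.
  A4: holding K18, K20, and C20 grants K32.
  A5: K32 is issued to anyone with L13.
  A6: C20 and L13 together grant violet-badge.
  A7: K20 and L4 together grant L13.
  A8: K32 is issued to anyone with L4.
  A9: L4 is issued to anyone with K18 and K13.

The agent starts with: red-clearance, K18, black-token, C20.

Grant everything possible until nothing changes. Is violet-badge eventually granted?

No

violet-badge would need C20 and L13 (A6), but L13 is never granted.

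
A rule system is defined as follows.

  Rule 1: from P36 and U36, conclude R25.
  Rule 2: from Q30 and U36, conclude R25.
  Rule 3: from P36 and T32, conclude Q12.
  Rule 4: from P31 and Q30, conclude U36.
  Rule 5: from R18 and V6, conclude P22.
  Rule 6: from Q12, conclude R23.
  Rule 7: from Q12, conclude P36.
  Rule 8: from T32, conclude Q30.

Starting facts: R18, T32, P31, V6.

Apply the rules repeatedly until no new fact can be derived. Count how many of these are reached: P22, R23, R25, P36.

2

From R18 and V6, Rule 5 gives P22.
From T32, Rule 8 gives Q30.
P31 and Q30 hold, so U36 follows (Rule 4).
Q30 and U36 hold, so R25 follows (Rule 2).
P22: reached.
R23 would need Q12 (Rule 6), but Q12 is never established.
R25: reached.
P36 would need Q12 (Rule 7), but Q12 is never established.
Reached: P22 and R25 — 2 of the 4.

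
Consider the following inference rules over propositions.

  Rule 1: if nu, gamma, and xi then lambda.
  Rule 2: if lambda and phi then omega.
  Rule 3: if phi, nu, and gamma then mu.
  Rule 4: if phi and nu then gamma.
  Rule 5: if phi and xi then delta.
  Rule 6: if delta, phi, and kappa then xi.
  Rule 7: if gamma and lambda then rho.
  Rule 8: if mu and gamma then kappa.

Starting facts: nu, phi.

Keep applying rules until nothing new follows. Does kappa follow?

Yes

phi and nu hold, so gamma follows (Rule 4).
From phi, nu, and gamma, Rule 3 gives mu.
From mu and gamma, Rule 8 gives kappa.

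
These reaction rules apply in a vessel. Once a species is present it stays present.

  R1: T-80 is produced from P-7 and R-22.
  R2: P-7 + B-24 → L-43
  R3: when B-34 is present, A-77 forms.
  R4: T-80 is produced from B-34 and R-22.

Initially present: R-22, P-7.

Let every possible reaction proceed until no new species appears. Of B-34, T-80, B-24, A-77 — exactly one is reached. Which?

P-7 and R-22 present → T-80 forms (R1).
A-77 would need B-34 (R3), but B-34 never forms. No rule produces B-24, and it is not given. No rule produces B-34, and it is not given.

T-80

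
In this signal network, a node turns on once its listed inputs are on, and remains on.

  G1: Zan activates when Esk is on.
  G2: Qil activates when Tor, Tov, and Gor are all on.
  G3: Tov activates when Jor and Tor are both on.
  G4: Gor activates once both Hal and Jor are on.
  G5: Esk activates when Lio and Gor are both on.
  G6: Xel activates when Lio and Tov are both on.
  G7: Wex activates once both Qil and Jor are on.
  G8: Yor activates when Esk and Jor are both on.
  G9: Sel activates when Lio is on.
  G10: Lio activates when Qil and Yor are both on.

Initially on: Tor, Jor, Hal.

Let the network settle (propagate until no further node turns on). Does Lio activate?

Lio would need Qil and Yor (G10), but Yor never turns on.

No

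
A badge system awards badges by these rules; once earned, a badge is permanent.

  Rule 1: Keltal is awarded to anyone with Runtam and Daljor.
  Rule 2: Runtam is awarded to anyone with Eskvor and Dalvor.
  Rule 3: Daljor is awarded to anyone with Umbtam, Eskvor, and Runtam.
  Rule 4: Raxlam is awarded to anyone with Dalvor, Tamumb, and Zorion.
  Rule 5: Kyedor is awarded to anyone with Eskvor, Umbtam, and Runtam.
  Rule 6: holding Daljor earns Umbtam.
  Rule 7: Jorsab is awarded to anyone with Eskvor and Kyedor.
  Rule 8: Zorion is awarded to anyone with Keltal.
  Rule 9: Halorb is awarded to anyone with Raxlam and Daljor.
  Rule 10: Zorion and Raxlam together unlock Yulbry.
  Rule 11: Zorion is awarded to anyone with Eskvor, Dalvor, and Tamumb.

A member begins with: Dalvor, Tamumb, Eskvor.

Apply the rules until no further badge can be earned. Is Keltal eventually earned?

Keltal would need Runtam and Daljor (Rule 1), but Daljor is never earned.

No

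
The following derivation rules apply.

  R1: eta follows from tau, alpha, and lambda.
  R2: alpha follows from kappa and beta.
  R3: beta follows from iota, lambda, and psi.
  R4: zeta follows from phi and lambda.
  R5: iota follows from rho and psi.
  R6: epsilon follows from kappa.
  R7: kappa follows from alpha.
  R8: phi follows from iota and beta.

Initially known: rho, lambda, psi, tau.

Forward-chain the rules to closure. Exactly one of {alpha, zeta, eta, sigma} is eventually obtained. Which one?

From rho and psi, R5 gives iota.
iota, lambda, and psi hold, so beta follows (R3).
iota and beta hold, so phi follows (R8).
phi and lambda hold, so zeta follows (R4).
eta would need tau, alpha, and lambda (R1), but alpha is never established. No rule produces sigma, and it is not given. alpha would need kappa and beta (R2), but kappa is never established.

zeta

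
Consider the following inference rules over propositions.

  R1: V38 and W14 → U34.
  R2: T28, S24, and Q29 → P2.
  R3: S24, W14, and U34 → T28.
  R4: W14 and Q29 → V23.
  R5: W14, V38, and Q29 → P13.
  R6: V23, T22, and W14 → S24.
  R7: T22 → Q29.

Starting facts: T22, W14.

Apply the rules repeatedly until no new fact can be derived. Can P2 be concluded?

P2 would need T28, S24, and Q29 (R2), but T28 is never established.

No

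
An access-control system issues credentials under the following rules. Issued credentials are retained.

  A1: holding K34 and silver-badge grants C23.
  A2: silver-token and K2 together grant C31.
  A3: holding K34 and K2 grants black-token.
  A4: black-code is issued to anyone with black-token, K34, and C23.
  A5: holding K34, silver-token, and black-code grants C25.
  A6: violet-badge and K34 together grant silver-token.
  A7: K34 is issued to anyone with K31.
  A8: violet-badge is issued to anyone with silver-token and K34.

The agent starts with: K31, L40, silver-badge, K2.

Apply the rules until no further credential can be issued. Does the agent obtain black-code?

Holding K31 grants K34 (A7).
Holding K34 and silver-badge grants C23 (A1).
Holding K34 and K2 grants black-token (A3).
Holding black-token, K34, and C23 grants black-code (A4).

Yes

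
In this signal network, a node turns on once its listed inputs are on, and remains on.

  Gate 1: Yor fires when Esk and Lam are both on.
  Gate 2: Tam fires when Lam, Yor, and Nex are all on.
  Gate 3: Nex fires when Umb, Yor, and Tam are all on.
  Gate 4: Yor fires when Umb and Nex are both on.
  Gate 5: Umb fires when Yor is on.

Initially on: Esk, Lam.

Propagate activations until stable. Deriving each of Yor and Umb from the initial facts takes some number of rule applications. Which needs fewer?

Yor: Gate 1: Esk and Lam on → Yor on. [1 rule application]
Umb: Esk and Lam are on, so Yor fires (Gate 1). Gate 5: Yor on → Umb on. [2 rule applications]
Yor needs fewer.

Yor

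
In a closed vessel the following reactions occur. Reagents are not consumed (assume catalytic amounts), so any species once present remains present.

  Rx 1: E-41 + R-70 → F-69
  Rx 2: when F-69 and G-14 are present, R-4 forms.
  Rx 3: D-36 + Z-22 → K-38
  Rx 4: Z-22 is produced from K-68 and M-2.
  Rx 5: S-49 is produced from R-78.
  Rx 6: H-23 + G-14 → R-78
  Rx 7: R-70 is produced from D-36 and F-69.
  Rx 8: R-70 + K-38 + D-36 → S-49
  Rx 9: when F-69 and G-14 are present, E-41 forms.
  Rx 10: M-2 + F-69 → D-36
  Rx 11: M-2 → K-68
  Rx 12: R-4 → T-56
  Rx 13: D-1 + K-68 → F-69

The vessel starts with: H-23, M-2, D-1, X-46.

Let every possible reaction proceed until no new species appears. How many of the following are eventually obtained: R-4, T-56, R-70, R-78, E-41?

1

M-2 present → K-68 forms (Rx 11).
D-1 and K-68 present → F-69 forms (Rx 13).
M-2 and F-69 present → D-36 forms (Rx 10).
D-36 and F-69 present → R-70 forms (Rx 7).
R-4 would need F-69 and G-14 (Rx 2), but G-14 never forms.
T-56 would need R-4 (Rx 12), but R-4 never forms.
R-70: reached.
R-78 would need H-23 and G-14 (Rx 6), but G-14 never forms.
E-41 would need F-69 and G-14 (Rx 9), but G-14 never forms.
Reached: R-70 — 1 of the 5.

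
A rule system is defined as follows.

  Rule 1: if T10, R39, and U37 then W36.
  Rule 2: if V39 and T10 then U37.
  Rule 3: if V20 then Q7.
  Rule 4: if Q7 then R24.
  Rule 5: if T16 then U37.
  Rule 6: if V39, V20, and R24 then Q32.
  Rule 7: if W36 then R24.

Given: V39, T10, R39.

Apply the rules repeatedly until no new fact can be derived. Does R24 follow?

From V39 and T10, Rule 2 gives U37.
T10, R39, and U37 hold, so W36 follows (Rule 1).
W36 holds, so R24 follows (Rule 7).

Yes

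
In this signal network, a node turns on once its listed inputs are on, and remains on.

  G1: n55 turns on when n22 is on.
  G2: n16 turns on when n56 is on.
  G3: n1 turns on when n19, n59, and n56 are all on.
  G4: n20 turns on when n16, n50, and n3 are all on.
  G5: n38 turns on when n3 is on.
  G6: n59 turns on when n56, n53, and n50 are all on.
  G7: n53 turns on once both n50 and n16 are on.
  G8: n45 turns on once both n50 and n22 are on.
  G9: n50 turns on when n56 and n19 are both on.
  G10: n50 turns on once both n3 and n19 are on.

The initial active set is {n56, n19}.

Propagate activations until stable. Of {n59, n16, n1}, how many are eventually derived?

G9: n56 and n19 on → n50 on.
G2: n56 on → n16 on.
G7: n50 and n16 on → n53 on.
n56, n53, and n50 are on, so n59 turns on (G6).
n19, n59, and n56 are on, so n1 turns on (G3).
n59: reached.
n16: reached.
n1: reached.
All 3 are reached.

3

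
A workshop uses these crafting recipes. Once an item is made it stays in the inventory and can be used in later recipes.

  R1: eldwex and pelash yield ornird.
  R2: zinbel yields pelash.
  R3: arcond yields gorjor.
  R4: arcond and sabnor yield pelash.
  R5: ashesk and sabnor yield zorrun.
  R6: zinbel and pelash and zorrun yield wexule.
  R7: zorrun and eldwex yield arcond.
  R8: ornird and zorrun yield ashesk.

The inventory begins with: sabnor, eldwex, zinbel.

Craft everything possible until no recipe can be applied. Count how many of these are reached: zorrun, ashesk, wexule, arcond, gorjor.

0

zorrun would need ashesk and sabnor (R5), but ashesk is never obtained.
ashesk would need ornird and zorrun (R8), but zorrun is never obtained.
wexule would need zinbel, pelash, and zorrun (R6), but zorrun is never obtained.
arcond would need zorrun and eldwex (R7), but zorrun is never obtained.
gorjor would need arcond (R3), but arcond is never obtained.
None of the 5 are reached.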